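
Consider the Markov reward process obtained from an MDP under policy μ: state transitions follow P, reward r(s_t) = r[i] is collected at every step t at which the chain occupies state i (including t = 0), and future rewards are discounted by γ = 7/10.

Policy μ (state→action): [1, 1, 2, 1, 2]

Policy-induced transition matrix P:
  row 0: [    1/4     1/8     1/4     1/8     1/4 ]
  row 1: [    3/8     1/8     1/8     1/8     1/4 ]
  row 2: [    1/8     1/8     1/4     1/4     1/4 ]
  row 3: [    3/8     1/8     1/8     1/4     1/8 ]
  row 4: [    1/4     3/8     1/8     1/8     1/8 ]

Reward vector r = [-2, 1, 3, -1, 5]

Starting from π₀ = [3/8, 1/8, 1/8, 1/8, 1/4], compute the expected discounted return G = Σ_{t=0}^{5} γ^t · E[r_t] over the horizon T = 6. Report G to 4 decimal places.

t=0: π = [0.3750, 0.1250, 0.1250, 0.1250, 0.2500], E[r] = 0.8750, γ^t·E[r] = 0.875000, running G = 0.875000
t=1: π = [0.2656, 0.1875, 0.1875, 0.1563, 0.2031], E[r] = 1.0781, γ^t·E[r] = 0.754688, running G = 1.629688
t=2: π = [0.2695, 0.1758, 0.1816, 0.1680, 0.2051], E[r] = 1.0391, γ^t·E[r] = 0.509141, running G = 2.138828
t=3: π = [0.2703, 0.1763, 0.1814, 0.1687, 0.2034], E[r] = 1.0281, γ^t·E[r] = 0.352630, running G = 2.491458
t=4: π = [0.2704, 0.1758, 0.1815, 0.1688, 0.2035], E[r] = 1.0280, γ^t·E[r] = 0.246826, running G = 2.738285
t=5: π = [0.2704, 0.1759, 0.1815, 0.1688, 0.2035], E[r] = 1.0281, γ^t·E[r] = 0.172795, running G = 2.911080

G = 2.9111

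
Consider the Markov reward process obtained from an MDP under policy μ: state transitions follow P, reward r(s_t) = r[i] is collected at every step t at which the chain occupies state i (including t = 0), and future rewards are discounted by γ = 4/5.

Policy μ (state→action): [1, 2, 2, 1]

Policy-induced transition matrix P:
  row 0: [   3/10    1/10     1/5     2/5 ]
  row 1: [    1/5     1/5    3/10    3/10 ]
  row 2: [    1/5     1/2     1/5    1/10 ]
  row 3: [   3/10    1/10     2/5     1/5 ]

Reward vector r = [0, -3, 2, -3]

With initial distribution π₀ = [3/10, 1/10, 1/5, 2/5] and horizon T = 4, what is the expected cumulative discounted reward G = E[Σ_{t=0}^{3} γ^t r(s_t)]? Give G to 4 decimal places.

t=0: π = [0.3000, 0.1000, 0.2000, 0.4000], E[r] = -1.1000, γ^t·E[r] = -1.100000, running G = -1.100000
t=1: π = [0.2700, 0.1900, 0.2900, 0.2500], E[r] = -0.7400, γ^t·E[r] = -0.592000, running G = -1.692000
t=2: π = [0.2520, 0.2350, 0.2690, 0.2440], E[r] = -0.8990, γ^t·E[r] = -0.575360, running G = -2.267360
t=3: π = [0.2496, 0.2311, 0.2723, 0.2470], E[r] = -0.8897, γ^t·E[r] = -0.455526, running G = -2.722886

G = -2.7229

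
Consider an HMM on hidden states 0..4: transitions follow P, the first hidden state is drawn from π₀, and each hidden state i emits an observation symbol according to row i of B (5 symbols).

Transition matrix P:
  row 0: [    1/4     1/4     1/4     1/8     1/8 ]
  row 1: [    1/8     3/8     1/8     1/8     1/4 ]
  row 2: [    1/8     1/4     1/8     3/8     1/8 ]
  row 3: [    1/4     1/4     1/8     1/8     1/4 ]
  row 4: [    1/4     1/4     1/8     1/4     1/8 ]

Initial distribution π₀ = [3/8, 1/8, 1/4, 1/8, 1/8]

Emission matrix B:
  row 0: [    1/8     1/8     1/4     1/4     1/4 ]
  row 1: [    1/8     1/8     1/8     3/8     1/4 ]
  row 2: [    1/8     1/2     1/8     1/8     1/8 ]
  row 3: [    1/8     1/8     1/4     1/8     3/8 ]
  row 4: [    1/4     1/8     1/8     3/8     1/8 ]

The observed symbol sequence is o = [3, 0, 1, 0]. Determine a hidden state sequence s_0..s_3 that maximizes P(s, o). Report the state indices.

t=0: δ = [9.375e-02, 4.688e-02, 3.125e-02, 1.562e-02, 4.688e-02]  (obs o_0=3)
t=1: δ = [2.930e-03, 2.930e-03, 2.930e-03, 1.465e-03, 2.930e-03]  ψ = [0, 0, 0, 0, 0]  (obs o_1=0)
t=2: δ = [9.155e-05, 1.373e-04, 3.662e-04, 1.373e-04, 9.155e-05]  ψ = [0, 1, 0, 2, 1]  (obs o_2=1)
t=3: δ = [5.722e-06, 1.144e-05, 5.722e-06, 1.717e-05, 1.144e-05]  ψ = [2, 2, 2, 2, 2]  (obs o_3=0)
backtrack: best end state = 3; path = [0, 0, 2, 3]

path = [0, 0, 2, 3]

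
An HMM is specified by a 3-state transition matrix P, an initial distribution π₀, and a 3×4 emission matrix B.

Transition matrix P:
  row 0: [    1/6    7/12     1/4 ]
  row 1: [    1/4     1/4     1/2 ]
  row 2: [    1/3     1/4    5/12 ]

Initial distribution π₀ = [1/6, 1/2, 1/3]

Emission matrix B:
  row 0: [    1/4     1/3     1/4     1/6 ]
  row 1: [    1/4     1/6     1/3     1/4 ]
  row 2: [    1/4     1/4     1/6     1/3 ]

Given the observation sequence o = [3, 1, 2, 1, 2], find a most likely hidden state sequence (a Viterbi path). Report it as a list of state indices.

path = [2, 0, 1, 0, 1]

t=0: δ = [2.778e-02, 1.250e-01, 1.111e-01]  (obs o_0=3)
t=1: δ = [1.235e-02, 5.208e-03, 1.562e-02]  ψ = [2, 1, 1]  (obs o_1=1)
t=2: δ = [1.302e-03, 2.401e-03, 1.085e-03]  ψ = [2, 0, 2]  (obs o_2=2)
t=3: δ = [2.000e-04, 1.266e-04, 3.001e-04]  ψ = [1, 0, 1]  (obs o_3=1)
t=4: δ = [2.501e-05, 3.890e-05, 2.084e-05]  ψ = [2, 0, 2]  (obs o_4=2)
backtrack: best end state = 1; path = [2, 0, 1, 0, 1]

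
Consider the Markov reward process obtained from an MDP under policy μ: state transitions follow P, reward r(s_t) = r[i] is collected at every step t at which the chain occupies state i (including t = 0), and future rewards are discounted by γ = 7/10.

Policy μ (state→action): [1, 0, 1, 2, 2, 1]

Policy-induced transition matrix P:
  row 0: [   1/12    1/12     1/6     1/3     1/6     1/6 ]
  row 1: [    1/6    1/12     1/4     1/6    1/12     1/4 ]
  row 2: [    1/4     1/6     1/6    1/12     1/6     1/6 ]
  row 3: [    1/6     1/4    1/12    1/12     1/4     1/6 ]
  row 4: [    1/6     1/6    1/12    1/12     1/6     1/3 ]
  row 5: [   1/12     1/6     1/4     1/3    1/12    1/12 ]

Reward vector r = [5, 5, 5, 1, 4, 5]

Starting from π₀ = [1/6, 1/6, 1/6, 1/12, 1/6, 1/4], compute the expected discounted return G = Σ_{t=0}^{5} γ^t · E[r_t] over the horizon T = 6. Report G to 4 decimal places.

G = 12.4570

t=0: π = [0.1667, 0.1667, 0.1667, 0.0833, 0.1667, 0.2500], E[r] = 4.5000, γ^t·E[r] = 4.500000, running G = 4.500000
t=1: π = [0.1458, 0.1458, 0.1806, 0.2014, 0.1389, 0.1875], E[r] = 4.0556, γ^t·E[r] = 2.838889, running G = 7.338889
t=2: π = [0.1539, 0.1591, 0.1661, 0.1788, 0.1557, 0.1863], E[r] = 4.1291, γ^t·E[r] = 2.023235, running G = 9.362124
t=3: π = [0.1522, 0.1555, 0.1676, 0.1817, 0.1528, 0.1903], E[r] = 4.1206, γ^t·E[r] = 1.413353, running G = 10.775477
t=4: π = [0.1521, 0.1562, 0.1676, 0.1819, 0.1530, 0.1892], E[r] = 4.1194, γ^t·E[r] = 0.989058, running G = 11.764535
t=5: π = [0.1522, 0.1561, 0.1675, 0.1817, 0.1530, 0.1894], E[r] = 4.1203, γ^t·E[r] = 0.692491, running G = 12.457026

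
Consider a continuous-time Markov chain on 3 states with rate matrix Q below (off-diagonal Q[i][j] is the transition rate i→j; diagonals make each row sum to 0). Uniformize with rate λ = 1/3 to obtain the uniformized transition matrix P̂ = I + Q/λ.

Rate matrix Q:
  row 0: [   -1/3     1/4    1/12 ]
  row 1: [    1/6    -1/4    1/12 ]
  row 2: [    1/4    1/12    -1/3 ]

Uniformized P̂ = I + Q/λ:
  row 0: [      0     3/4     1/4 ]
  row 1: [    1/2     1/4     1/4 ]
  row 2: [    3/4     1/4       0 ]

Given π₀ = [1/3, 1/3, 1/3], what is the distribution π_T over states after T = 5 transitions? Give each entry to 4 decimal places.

t=0: π = [0.3333, 0.3333, 0.3333]
t=1: π = [0.4167, 0.4167, 0.1667]
t=2: π = [0.3333, 0.4583, 0.2083]
t=3: π = [0.3854, 0.4167, 0.1979]
t=4: π = [0.3568, 0.4427, 0.2005]
t=5: π = [0.3717, 0.4284, 0.1999]

π = [0.3717, 0.4284, 0.1999]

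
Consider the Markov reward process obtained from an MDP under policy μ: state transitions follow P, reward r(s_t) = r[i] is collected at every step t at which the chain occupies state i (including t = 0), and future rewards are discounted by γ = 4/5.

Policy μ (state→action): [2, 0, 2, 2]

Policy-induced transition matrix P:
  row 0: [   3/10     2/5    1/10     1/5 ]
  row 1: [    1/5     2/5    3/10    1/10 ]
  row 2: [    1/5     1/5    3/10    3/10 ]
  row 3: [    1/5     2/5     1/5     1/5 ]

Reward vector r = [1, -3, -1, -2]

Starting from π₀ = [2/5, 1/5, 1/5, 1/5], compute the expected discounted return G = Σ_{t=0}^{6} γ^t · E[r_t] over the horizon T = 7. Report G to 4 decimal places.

t=0: π = [0.4000, 0.2000, 0.2000, 0.2000], E[r] = -0.8000, γ^t·E[r] = -0.800000, running G = -0.800000
t=1: π = [0.2400, 0.3600, 0.2000, 0.2000], E[r] = -1.4400, γ^t·E[r] = -1.152000, running G = -1.952000
t=2: π = [0.2240, 0.3600, 0.2320, 0.1840], E[r] = -1.4560, γ^t·E[r] = -0.931840, running G = -2.883840
t=3: π = [0.2224, 0.3536, 0.2368, 0.1872], E[r] = -1.4496, γ^t·E[r] = -0.742195, running G = -3.626035
t=4: π = [0.2222, 0.3526, 0.2368, 0.1883], E[r] = -1.4491, γ^t·E[r] = -0.593560, running G = -4.219595
t=5: π = [0.2222, 0.3526, 0.2367, 0.1884], E[r] = -1.4492, γ^t·E[r] = -0.474890, running G = -4.694484
t=6: π = [0.2222, 0.3527, 0.2367, 0.1884], E[r] = -1.4493, γ^t·E[r] = -0.379919, running G = -5.074403

G = -5.0744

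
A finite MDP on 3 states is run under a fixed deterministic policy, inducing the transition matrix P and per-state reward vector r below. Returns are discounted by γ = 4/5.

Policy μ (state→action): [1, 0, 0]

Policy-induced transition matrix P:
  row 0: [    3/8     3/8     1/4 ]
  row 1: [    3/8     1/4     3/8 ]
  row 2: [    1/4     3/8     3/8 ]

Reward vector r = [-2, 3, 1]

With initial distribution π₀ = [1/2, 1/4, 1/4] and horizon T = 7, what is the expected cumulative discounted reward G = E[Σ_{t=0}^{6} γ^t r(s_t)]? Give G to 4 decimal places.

t=0: π = [0.5000, 0.2500, 0.2500], E[r] = 0.0000, γ^t·E[r] = 0.000000, running G = 0.000000
t=1: π = [0.3438, 0.3438, 0.3125], E[r] = 0.6563, γ^t·E[r] = 0.525000, running G = 0.525000
t=2: π = [0.3359, 0.3320, 0.3320], E[r] = 0.6563, γ^t·E[r] = 0.420000, running G = 0.945000
t=3: π = [0.3335, 0.3335, 0.3330], E[r] = 0.6665, γ^t·E[r] = 0.341250, running G = 1.286250
t=4: π = [0.3334, 0.3333, 0.3333], E[r] = 0.6665, γ^t·E[r] = 0.273000, running G = 1.559250
t=5: π = [0.3333, 0.3333, 0.3333], E[r] = 0.6667, γ^t·E[r] = 0.218453, running G = 1.777703
t=6: π = [0.3333, 0.3333, 0.3333], E[r] = 0.6667, γ^t·E[r] = 0.174762, running G = 1.952465

G = 1.9525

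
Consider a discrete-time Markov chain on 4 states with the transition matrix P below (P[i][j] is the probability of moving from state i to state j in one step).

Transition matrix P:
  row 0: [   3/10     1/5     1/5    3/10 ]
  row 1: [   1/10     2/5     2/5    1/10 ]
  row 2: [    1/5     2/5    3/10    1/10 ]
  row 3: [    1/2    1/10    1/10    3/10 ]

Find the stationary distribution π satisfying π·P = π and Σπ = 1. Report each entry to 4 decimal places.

Balance equations π_j = Σ_i π_i·P[i][j]:
  π_0 = 3/10·π_0 + 1/10·π_1 + 1/5·π_2 + 1/2·π_3
  π_1 = 1/5·π_0 + 2/5·π_1 + 2/5·π_2 + 1/10·π_3
  π_2 = 1/5·π_0 + 2/5·π_1 + 3/10·π_2 + 1/10·π_3
  normalize: π_0 + π_1 + π_2 + π_3 = 1
Solving the linear system gives exactly π = [161/638, 17/58, 85/319, 60/319].

π = [0.2524, 0.2931, 0.2665, 0.1881]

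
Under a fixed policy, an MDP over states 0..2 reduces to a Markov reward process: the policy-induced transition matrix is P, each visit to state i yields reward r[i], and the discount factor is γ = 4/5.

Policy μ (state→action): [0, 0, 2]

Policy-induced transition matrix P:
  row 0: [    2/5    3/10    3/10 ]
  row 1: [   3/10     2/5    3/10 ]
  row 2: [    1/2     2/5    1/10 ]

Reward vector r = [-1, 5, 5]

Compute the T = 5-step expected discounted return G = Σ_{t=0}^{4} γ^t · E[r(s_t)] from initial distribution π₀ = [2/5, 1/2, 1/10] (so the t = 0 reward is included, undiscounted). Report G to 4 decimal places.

G = 9.0267

t=0: π = [0.4000, 0.5000, 0.1000], E[r] = 2.6000, γ^t·E[r] = 2.600000, running G = 2.600000
t=1: π = [0.3600, 0.3600, 0.2800], E[r] = 2.8400, γ^t·E[r] = 2.272000, running G = 4.872000
t=2: π = [0.3920, 0.3640, 0.2440], E[r] = 2.6480, γ^t·E[r] = 1.694720, running G = 6.566720
t=3: π = [0.3880, 0.3608, 0.2512], E[r] = 2.6720, γ^t·E[r] = 1.368064, running G = 7.934784
t=4: π = [0.3890, 0.3612, 0.2498], E[r] = 2.6658, γ^t·E[r] = 1.091895, running G = 9.026679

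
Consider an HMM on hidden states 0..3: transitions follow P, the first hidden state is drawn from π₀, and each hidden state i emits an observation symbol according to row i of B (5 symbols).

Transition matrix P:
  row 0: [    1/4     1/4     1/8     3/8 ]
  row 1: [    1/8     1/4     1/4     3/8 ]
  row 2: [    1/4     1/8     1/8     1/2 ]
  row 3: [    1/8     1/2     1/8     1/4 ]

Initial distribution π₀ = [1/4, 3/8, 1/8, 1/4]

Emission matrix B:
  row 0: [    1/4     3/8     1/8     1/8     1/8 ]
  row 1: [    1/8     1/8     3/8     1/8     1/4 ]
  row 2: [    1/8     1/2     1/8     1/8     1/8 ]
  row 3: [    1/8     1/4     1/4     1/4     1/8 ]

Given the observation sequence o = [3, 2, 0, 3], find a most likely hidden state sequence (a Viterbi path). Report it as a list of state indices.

path = [3, 1, 2, 3]

t=0: δ = [3.125e-02, 4.688e-02, 1.562e-02, 6.250e-02]  (obs o_0=3)
t=1: δ = [9.766e-04, 1.172e-02, 1.465e-03, 4.395e-03]  ψ = [0, 3, 1, 1]  (obs o_1=2)
t=2: δ = [3.662e-04, 3.662e-04, 3.662e-04, 5.493e-04]  ψ = [1, 1, 1, 1]  (obs o_2=0)
t=3: δ = [1.144e-05, 3.433e-05, 1.144e-05, 4.578e-05]  ψ = [0, 3, 1, 2]  (obs o_3=3)
backtrack: best end state = 3; path = [3, 1, 2, 3]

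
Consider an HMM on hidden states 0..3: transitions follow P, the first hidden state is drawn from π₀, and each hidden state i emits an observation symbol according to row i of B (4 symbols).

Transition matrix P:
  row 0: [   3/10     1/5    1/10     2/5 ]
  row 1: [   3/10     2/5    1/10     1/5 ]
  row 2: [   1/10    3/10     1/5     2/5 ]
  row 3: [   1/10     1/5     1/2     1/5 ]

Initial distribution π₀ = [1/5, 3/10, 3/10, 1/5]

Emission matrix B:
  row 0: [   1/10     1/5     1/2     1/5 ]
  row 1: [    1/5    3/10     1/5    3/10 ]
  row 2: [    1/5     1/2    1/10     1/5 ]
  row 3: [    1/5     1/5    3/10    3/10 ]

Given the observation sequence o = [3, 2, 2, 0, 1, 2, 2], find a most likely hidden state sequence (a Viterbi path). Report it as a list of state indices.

t=0: δ = [4.000e-02, 9.000e-02, 6.000e-02, 6.000e-02]  (obs o_0=3)
t=1: δ = [1.350e-02, 7.200e-03, 3.000e-03, 7.200e-03]  ψ = [1, 1, 3, 2]  (obs o_1=2)
t=2: δ = [2.025e-03, 5.760e-04, 3.600e-04, 1.620e-03]  ψ = [0, 1, 3, 0]  (obs o_2=2)
t=3: δ = [6.075e-05, 8.100e-05, 1.620e-04, 1.620e-04]  ψ = [0, 0, 3, 0]  (obs o_3=0)
t=4: δ = [4.860e-06, 1.458e-05, 4.050e-05, 1.296e-05]  ψ = [1, 2, 3, 2]  (obs o_4=1)
t=5: δ = [2.187e-06, 2.430e-06, 8.100e-07, 4.860e-06]  ψ = [1, 2, 2, 2]  (obs o_5=2)
t=6: δ = [3.645e-07, 1.944e-07, 2.430e-07, 2.916e-07]  ψ = [1, 1, 3, 3]  (obs o_6=2)
backtrack: best end state = 0; path = [1, 0, 0, 3, 2, 1, 0]

path = [1, 0, 0, 3, 2, 1, 0]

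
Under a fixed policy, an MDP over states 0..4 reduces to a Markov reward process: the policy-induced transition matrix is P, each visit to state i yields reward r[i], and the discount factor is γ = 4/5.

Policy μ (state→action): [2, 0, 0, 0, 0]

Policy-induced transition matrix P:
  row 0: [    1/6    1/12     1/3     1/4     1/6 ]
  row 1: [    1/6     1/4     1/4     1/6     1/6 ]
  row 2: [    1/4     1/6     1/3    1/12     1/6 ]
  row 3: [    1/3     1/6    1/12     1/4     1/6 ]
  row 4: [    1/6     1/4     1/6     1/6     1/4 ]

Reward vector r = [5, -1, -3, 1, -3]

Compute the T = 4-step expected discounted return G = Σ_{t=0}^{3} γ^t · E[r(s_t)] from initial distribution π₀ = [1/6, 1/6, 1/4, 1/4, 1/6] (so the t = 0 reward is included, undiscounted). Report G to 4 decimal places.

G = -0.6179

t=0: π = [0.1667, 0.1667, 0.2500, 0.2500, 0.1667], E[r] = -0.3333, γ^t·E[r] = -0.333333, running G = -0.333333
t=1: π = [0.2292, 0.1806, 0.2292, 0.1806, 0.1806], E[r] = -0.0833, γ^t·E[r] = -0.066667, running G = -0.400000
t=2: π = [0.2159, 0.1777, 0.2431, 0.1817, 0.1817], E[r] = -0.1910, γ^t·E[r] = -0.122222, running G = -0.522222
t=3: π = [0.2172, 0.1786, 0.2428, 0.1795, 0.1818], E[r] = -0.1869, γ^t·E[r] = -0.095704, running G = -0.617926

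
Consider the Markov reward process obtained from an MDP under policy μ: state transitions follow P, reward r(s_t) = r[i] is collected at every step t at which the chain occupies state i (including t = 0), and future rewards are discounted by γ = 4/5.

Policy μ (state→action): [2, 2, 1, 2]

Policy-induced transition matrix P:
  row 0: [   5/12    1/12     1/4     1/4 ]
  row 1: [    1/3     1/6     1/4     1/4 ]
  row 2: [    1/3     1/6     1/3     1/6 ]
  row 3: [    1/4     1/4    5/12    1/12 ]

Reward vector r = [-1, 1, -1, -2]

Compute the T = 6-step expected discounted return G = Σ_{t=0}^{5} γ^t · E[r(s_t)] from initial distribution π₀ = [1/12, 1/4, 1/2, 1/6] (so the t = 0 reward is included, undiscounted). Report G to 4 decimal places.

t=0: π = [0.0833, 0.2500, 0.5000, 0.1667], E[r] = -0.6667, γ^t·E[r] = -0.666667, running G = -0.666667
t=1: π = [0.3264, 0.1736, 0.3194, 0.1806], E[r] = -0.8333, γ^t·E[r] = -0.666667, running G = -1.333333
t=2: π = [0.3455, 0.1545, 0.3067, 0.1933], E[r] = -0.8843, γ^t·E[r] = -0.565926, running G = -1.899259
t=3: π = [0.3460, 0.1540, 0.3078, 0.1922], E[r] = -0.8843, γ^t·E[r] = -0.452741, running G = -2.352000
t=4: π = [0.3461, 0.1539, 0.3077, 0.1923], E[r] = -0.8846, γ^t·E[r] = -0.362337, running G = -2.714337
t=5: π = [0.3462, 0.1538, 0.3077, 0.1923], E[r] = -0.8846, γ^t·E[r] = -0.289870, running G = -3.004207

G = -3.0042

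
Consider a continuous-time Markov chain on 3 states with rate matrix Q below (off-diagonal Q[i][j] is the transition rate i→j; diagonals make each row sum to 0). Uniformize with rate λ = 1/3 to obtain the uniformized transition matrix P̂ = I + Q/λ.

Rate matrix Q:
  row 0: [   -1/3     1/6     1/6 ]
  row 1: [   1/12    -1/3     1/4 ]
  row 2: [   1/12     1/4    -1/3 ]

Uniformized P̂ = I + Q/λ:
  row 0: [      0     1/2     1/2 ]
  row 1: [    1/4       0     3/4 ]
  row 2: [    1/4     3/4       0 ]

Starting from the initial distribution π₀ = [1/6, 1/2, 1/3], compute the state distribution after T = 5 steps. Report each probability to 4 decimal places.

π = [0.2000, 0.3802, 0.4198]

t=0: π = [0.1667, 0.5000, 0.3333]
t=1: π = [0.2083, 0.3333, 0.4583]
t=2: π = [0.1979, 0.4479, 0.3542]
t=3: π = [0.2005, 0.3646, 0.4349]
t=4: π = [0.1999, 0.4264, 0.3737]
t=5: π = [0.2000, 0.3802, 0.4198]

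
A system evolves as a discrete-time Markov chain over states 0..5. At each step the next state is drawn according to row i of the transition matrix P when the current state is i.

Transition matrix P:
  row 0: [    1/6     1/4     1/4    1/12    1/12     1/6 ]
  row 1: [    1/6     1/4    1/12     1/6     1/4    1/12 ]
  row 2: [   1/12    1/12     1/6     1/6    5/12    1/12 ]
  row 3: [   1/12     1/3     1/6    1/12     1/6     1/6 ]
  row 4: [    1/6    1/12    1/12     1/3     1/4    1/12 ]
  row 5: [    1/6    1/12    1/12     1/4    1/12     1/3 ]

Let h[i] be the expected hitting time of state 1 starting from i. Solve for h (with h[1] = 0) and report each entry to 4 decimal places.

First-step conditioning: h[1] = 0; for i ≠ 1, h[i] = 1 + Σ_k P[i][k]·h[k].
  h[0] = 1 + 1/6·h[0] + 1/4·h[2] + 1/12·h[3] + 1/12·h[4] + 1/6·h[5]
  h[2] = 1 + 1/12·h[0] + 1/6·h[2] + 1/6·h[3] + 5/12·h[4] + 1/12·h[5]
  h[3] = 1 + 1/12·h[0] + 1/6·h[2] + 1/12·h[3] + 1/6·h[4] + 1/6·h[5]
  h[4] = 1 + 1/6·h[0] + 1/12·h[2] + 1/3·h[3] + 1/4·h[4] + 1/12·h[5]
  h[5] = 1 + 1/6·h[0] + 1/12·h[2] + 1/4·h[3] + 1/12·h[4] + 1/3·h[5]
Solving the 5×5 linear system over states ≠ 1 gives exactly h = [96432/17245, 0, 113208/17245, 87996/17245, 108408/17245, 110676/17245] (h[1] = 0 is the target).

h = [5.5919, 0.0000, 6.5647, 5.1027, 6.2863, 6.4179]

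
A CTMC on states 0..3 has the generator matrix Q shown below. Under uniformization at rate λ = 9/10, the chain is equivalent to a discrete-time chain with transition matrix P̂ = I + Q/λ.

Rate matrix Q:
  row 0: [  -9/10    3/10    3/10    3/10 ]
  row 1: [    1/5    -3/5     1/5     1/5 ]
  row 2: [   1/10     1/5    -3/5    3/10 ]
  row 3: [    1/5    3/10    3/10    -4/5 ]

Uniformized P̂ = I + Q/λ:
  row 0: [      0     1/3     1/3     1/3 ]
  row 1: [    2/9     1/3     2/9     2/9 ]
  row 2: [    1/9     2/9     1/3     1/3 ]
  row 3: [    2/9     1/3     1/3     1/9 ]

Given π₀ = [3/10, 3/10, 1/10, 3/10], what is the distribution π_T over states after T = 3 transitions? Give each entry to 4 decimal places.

π = [0.1543, 0.3003, 0.3000, 0.2454]

t=0: π = [0.3000, 0.3000, 0.1000, 0.3000]
t=1: π = [0.1444, 0.3222, 0.3000, 0.2333]
t=2: π = [0.1568, 0.3000, 0.2975, 0.2457]
t=3: π = [0.1543, 0.3003, 0.3000, 0.2454]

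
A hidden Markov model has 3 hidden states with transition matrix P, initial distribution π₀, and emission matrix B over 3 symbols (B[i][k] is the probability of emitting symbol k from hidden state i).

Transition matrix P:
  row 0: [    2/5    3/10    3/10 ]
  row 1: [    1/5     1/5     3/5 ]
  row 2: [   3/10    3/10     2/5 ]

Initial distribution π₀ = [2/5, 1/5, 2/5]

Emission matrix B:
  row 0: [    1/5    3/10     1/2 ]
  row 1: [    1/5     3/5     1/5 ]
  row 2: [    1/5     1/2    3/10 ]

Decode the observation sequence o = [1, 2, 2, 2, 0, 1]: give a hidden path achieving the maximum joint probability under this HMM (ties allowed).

t=0: δ = [1.200e-01, 1.200e-01, 2.000e-01]  (obs o_0=1)
t=1: δ = [3.000e-02, 1.200e-02, 2.400e-02]  ψ = [2, 2, 2]  (obs o_1=2)
t=2: δ = [6.000e-03, 1.800e-03, 2.880e-03]  ψ = [0, 0, 2]  (obs o_2=2)
t=3: δ = [1.200e-03, 3.600e-04, 5.400e-04]  ψ = [0, 0, 0]  (obs o_3=2)
t=4: δ = [9.600e-05, 7.200e-05, 7.200e-05]  ψ = [0, 0, 0]  (obs o_4=0)
t=5: δ = [1.152e-05, 1.728e-05, 2.160e-05]  ψ = [0, 0, 1]  (obs o_5=1)
backtrack: best end state = 2; path = [2, 0, 0, 0, 1, 2]

path = [2, 0, 0, 0, 1, 2]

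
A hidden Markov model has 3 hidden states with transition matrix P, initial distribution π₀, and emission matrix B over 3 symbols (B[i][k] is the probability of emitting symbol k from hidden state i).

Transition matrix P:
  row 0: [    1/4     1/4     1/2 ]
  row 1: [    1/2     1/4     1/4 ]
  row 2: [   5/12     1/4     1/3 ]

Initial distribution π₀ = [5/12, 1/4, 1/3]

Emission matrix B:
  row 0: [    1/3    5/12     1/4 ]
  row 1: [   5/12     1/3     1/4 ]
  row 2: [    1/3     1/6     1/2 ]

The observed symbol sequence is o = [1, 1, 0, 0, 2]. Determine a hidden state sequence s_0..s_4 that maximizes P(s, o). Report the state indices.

t=0: δ = [1.736e-01, 8.333e-02, 5.556e-02]  (obs o_0=1)
t=1: δ = [1.808e-02, 1.447e-02, 1.447e-02]  ψ = [0, 0, 0]  (obs o_1=1)
t=2: δ = [2.411e-03, 1.884e-03, 3.014e-03]  ψ = [1, 0, 0]  (obs o_2=0)
t=3: δ = [4.186e-04, 3.140e-04, 4.019e-04]  ψ = [2, 2, 0]  (obs o_3=0)
t=4: δ = [4.186e-05, 2.616e-05, 1.047e-04]  ψ = [2, 0, 0]  (obs o_4=2)
backtrack: best end state = 2; path = [0, 0, 2, 0, 2]

path = [0, 0, 2, 0, 2]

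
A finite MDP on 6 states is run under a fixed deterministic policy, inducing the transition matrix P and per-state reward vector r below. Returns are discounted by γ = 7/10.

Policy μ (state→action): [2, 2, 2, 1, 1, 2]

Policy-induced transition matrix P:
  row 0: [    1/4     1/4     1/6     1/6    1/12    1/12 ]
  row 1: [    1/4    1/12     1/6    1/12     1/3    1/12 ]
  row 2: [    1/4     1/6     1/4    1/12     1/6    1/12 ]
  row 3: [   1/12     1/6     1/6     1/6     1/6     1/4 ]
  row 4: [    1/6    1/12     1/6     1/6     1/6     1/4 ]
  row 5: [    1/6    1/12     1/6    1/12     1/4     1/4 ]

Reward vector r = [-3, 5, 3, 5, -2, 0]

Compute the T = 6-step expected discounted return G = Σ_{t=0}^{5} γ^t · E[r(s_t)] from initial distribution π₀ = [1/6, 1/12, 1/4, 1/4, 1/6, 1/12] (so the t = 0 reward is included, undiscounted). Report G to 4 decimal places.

t=0: π = [0.1667, 0.0833, 0.2500, 0.2500, 0.1667, 0.0833], E[r] = 1.5833, γ^t·E[r] = 1.583333, running G = 1.583333
t=1: π = [0.1875, 0.1528, 0.1875, 0.1319, 0.1736, 0.1667], E[r] = 1.0764, γ^t·E[r] = 0.753472, running G = 2.336806
t=2: π = [0.1997, 0.1412, 0.1823, 0.1244, 0.1904, 0.1620], E[r] = 0.8953, γ^t·E[r] = 0.438675, running G = 2.775480
t=3: π = [0.1999, 0.1422, 0.1819, 0.1262, 0.1871, 0.1628], E[r] = 0.9136, γ^t·E[r] = 0.313375, running G = 3.088855
t=4: π = [0.1998, 0.1423, 0.1818, 0.1261, 0.1873, 0.1627], E[r] = 0.9136, γ^t·E[r] = 0.219352, running G = 3.308206
t=5: π = [0.1998, 0.1423, 0.1818, 0.1261, 0.1873, 0.1627], E[r] = 0.9134, γ^t·E[r] = 0.153510, running G = 3.461717

G = 3.4617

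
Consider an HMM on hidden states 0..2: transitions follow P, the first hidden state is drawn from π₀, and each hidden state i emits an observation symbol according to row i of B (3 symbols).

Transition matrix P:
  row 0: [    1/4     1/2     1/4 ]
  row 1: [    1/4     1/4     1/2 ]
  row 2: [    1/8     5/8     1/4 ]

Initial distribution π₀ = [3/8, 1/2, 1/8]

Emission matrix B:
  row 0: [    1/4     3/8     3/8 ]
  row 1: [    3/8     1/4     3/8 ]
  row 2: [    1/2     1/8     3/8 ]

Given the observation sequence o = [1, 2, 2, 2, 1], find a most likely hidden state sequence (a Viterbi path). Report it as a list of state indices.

path = [1, 2, 1, 2, 1]

t=0: δ = [1.406e-01, 1.250e-01, 1.562e-02]  (obs o_0=1)
t=1: δ = [1.318e-02, 2.637e-02, 2.344e-02]  ψ = [0, 0, 1]  (obs o_1=2)
t=2: δ = [2.472e-03, 5.493e-03, 4.944e-03]  ψ = [1, 2, 1]  (obs o_2=2)
t=3: δ = [5.150e-04, 1.159e-03, 1.030e-03]  ψ = [1, 2, 1]  (obs o_3=2)
t=4: δ = [1.086e-04, 1.609e-04, 7.242e-05]  ψ = [1, 2, 1]  (obs o_4=1)
backtrack: best end state = 1; path = [1, 2, 1, 2, 1]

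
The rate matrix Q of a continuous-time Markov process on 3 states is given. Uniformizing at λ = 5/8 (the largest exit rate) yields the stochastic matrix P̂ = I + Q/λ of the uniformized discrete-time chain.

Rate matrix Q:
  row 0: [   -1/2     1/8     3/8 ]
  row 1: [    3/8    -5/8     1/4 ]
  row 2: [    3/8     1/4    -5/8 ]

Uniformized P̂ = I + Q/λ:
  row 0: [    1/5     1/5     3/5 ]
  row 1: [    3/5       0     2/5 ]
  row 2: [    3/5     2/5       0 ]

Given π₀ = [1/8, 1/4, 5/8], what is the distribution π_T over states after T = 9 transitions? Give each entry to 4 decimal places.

π = [0.4287, 0.2248, 0.3465]

t=0: π = [0.1250, 0.2500, 0.6250]
t=1: π = [0.5500, 0.2750, 0.1750]
t=2: π = [0.3800, 0.1800, 0.4400]
t=3: π = [0.4480, 0.2520, 0.3000]
t=4: π = [0.4208, 0.2096, 0.3696]
t=5: π = [0.4317, 0.2320, 0.3363]
t=6: π = [0.4273, 0.2209, 0.3518]
t=7: π = [0.4291, 0.2262, 0.3447]
t=8: π = [0.4284, 0.2237, 0.3479]
t=9: π = [0.4287, 0.2248, 0.3465]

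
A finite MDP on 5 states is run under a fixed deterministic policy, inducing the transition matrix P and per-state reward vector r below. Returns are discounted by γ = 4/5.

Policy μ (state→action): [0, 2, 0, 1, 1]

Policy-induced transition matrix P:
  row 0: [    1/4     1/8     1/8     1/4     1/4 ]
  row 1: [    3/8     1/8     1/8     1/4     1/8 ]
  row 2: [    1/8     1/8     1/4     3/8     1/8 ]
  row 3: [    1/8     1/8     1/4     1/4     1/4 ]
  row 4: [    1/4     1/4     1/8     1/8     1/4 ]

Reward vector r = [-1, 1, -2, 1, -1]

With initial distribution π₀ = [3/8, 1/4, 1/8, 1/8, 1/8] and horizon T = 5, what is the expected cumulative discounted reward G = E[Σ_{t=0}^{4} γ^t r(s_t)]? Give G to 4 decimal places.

G = -1.2760

t=0: π = [0.3750, 0.2500, 0.1250, 0.1250, 0.1250], E[r] = -0.3750, γ^t·E[r] = -0.375000, running G = -0.375000
t=1: π = [0.2500, 0.1406, 0.1563, 0.2500, 0.2031], E[r] = -0.3750, γ^t·E[r] = -0.300000, running G = -0.675000
t=2: π = [0.2168, 0.1504, 0.1758, 0.2441, 0.2129], E[r] = -0.3867, γ^t·E[r] = -0.247500, running G = -0.922500
t=3: π = [0.2163, 0.1516, 0.1775, 0.2454, 0.2092], E[r] = -0.3835, γ^t·E[r] = -0.196375, running G = -1.118875
t=4: π = [0.2161, 0.1512, 0.1779, 0.2460, 0.2089], E[r] = -0.3835, γ^t·E[r] = -0.157075, running G = -1.275950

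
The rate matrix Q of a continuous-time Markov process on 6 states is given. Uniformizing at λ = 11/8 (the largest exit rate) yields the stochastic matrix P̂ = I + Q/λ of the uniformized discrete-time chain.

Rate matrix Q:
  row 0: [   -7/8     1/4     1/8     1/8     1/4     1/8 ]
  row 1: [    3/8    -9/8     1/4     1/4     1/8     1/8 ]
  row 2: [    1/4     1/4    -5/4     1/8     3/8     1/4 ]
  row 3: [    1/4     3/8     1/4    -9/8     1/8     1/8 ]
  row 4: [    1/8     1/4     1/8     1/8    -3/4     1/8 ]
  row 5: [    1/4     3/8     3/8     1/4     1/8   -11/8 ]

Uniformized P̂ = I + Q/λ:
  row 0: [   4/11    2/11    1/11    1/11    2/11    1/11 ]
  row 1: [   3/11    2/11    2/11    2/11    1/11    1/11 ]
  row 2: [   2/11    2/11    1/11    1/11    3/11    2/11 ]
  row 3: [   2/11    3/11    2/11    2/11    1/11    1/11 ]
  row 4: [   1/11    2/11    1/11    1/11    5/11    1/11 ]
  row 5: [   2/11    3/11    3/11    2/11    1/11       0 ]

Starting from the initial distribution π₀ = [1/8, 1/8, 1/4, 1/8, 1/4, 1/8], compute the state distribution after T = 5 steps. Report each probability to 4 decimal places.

t=0: π = [0.1250, 0.1250, 0.2500, 0.1250, 0.2500, 0.1250]
t=1: π = [0.1932, 0.2045, 0.1364, 0.1250, 0.2386, 0.1023]
t=2: π = [0.2138, 0.2025, 0.1395, 0.1302, 0.2200, 0.0940]
t=3: π = [0.2191, 0.2022, 0.1382, 0.1297, 0.2157, 0.0950]
t=4: π = [0.2204, 0.2022, 0.1384, 0.1297, 0.2144, 0.0948]
t=5: π = [0.2208, 0.2022, 0.1383, 0.1297, 0.2141, 0.0949]

π = [0.2208, 0.2022, 0.1383, 0.1297, 0.2141, 0.0949]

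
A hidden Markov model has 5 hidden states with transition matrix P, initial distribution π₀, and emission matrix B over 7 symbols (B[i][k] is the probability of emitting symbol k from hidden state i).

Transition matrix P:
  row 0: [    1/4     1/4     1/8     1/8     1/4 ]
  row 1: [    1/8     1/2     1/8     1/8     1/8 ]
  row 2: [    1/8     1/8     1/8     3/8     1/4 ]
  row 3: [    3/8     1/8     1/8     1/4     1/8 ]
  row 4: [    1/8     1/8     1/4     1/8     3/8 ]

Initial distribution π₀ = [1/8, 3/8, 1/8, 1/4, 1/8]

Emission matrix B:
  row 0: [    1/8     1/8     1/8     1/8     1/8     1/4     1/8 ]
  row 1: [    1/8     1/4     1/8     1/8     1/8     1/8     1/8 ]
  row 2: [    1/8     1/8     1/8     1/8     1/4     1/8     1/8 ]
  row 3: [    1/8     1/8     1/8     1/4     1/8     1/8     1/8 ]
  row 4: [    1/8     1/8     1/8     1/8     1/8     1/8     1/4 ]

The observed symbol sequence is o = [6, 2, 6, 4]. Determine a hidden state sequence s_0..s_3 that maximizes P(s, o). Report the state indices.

path = [1, 1, 1, 1]

t=0: δ = [1.562e-02, 4.688e-02, 1.562e-02, 3.125e-02, 3.125e-02]  (obs o_0=6)
t=1: δ = [1.465e-03, 2.930e-03, 9.766e-04, 9.766e-04, 1.465e-03]  ψ = [3, 1, 4, 3, 4]  (obs o_1=2)
t=2: δ = [4.578e-05, 1.831e-04, 4.578e-05, 4.578e-05, 1.373e-04]  ψ = [0, 1, 1, 1, 4]  (obs o_2=6)
t=3: δ = [2.861e-06, 1.144e-05, 8.583e-06, 2.861e-06, 6.437e-06]  ψ = [1, 1, 4, 1, 4]  (obs o_3=4)
backtrack: best end state = 1; path = [1, 1, 1, 1]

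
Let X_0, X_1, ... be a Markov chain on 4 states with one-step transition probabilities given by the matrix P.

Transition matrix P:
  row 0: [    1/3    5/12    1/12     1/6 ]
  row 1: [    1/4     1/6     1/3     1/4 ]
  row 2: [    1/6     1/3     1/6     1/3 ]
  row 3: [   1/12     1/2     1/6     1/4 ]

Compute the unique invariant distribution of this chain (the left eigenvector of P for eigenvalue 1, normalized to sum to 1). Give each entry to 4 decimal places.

Balance equations π_j = Σ_i π_i·P[i][j]:
  π_0 = 1/3·π_0 + 1/4·π_1 + 1/6·π_2 + 1/12·π_3
  π_1 = 5/12·π_0 + 1/6·π_1 + 1/3·π_2 + 1/2·π_3
  π_2 = 1/12·π_0 + 1/3·π_1 + 1/6·π_2 + 1/6·π_3
  normalize: π_0 + π_1 + π_2 + π_3 = 1
Solving the linear system gives exactly π = [188/901, 303/901, 185/901, 225/901].

π = [0.2087, 0.3363, 0.2053, 0.2497]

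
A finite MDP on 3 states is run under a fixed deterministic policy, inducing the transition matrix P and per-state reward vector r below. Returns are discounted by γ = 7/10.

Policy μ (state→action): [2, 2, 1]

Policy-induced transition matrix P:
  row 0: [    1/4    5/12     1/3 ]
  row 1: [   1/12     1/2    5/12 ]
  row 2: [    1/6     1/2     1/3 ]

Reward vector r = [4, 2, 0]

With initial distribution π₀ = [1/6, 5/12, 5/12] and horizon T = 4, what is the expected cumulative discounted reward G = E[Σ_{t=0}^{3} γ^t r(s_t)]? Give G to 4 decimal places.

G = 3.8619

t=0: π = [0.1667, 0.4167, 0.4167], E[r] = 1.5000, γ^t·E[r] = 1.500000, running G = 1.500000
t=1: π = [0.1458, 0.4861, 0.3681], E[r] = 1.5556, γ^t·E[r] = 1.088889, running G = 2.588889
t=2: π = [0.1383, 0.4878, 0.3738], E[r] = 1.5289, γ^t·E[r] = 0.749178, running G = 3.338067
t=3: π = [0.1375, 0.4885, 0.3740], E[r] = 1.5271, γ^t·E[r] = 0.523796, running G = 3.861863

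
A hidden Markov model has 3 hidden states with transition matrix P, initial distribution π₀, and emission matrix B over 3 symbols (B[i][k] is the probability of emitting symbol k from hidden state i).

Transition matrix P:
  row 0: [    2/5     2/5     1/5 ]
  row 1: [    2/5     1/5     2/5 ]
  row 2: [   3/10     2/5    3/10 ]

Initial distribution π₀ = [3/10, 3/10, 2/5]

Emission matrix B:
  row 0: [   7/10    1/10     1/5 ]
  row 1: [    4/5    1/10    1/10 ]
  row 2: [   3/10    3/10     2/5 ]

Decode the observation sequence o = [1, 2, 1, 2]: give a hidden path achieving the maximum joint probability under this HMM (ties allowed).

t=0: δ = [3.000e-02, 3.000e-02, 1.200e-01]  (obs o_0=1)
t=1: δ = [7.200e-03, 4.800e-03, 1.440e-02]  ψ = [2, 2, 2]  (obs o_1=2)
t=2: δ = [4.320e-04, 5.760e-04, 1.296e-03]  ψ = [2, 2, 2]  (obs o_2=1)
t=3: δ = [7.776e-05, 5.184e-05, 1.555e-04]  ψ = [2, 2, 2]  (obs o_3=2)
backtrack: best end state = 2; path = [2, 2, 2, 2]

path = [2, 2, 2, 2]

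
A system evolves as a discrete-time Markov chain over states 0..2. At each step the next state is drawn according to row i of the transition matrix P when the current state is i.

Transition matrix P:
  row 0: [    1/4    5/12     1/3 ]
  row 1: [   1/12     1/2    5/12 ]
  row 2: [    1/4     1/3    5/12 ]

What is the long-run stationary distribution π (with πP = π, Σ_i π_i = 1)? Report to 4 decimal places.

Balance equations π_j = Σ_i π_i·P[i][j]:
  π_0 = 1/4·π_0 + 1/12·π_1 + 1/4·π_2
  π_1 = 5/12·π_0 + 1/2·π_1 + 1/3·π_2
  normalize: π_0 + π_1 + π_2 = 1
Solving the linear system gives exactly π = [11/61, 51/122, 49/122].

π = [0.1803, 0.4180, 0.4016]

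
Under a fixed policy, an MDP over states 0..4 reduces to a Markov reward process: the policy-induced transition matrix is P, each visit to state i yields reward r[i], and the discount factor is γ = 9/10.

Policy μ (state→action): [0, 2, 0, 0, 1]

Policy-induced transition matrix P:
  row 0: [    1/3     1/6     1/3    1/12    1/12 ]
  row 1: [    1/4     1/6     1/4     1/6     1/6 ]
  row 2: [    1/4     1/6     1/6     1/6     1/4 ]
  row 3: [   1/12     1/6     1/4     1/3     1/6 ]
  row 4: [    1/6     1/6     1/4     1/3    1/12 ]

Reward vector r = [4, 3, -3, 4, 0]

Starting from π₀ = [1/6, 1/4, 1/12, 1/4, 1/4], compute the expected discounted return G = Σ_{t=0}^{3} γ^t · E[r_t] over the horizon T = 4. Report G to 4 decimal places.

t=0: π = [0.1667, 0.2500, 0.0833, 0.2500, 0.2500], E[r] = 2.1667, γ^t·E[r] = 2.166667, running G = 2.166667
t=1: π = [0.2014, 0.1667, 0.2569, 0.2361, 0.1389], E[r] = 1.4792, γ^t·E[r] = 1.331250, running G = 3.497917
t=2: π = [0.2159, 0.1667, 0.2454, 0.2124, 0.1597], E[r] = 1.4769, γ^t·E[r] = 1.196250, running G = 4.694167
t=3: π = [0.2193, 0.1667, 0.2475, 0.2107, 0.1558], E[r] = 1.4773, γ^t·E[r] = 1.076941, running G = 5.771108

G = 5.7711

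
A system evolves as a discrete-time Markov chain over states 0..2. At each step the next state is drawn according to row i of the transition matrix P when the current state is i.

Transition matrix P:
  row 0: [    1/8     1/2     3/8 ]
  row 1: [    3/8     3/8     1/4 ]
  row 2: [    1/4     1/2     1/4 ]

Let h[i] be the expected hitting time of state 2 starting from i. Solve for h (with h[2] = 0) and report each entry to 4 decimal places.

First-step conditioning: h[2] = 0; for i ≠ 2, h[i] = 1 + Σ_k P[i][k]·h[k].
  h[0] = 1 + 1/8·h[0] + 1/2·h[1]
  h[1] = 1 + 3/8·h[0] + 3/8·h[1]
Solving the 2×2 linear system over states ≠ 2 gives exactly h = [72/23, 80/23, 0] (h[2] = 0 is the target).

h = [3.1304, 3.4783, 0.0000]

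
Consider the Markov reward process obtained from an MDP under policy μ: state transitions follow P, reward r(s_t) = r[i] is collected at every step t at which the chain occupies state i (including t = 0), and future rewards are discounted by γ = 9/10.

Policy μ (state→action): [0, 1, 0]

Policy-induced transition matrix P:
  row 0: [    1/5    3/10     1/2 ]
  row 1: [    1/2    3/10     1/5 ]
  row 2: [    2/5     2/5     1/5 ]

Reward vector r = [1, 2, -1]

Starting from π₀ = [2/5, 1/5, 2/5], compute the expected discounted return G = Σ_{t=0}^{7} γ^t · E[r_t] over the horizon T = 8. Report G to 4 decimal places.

G = 3.7498

t=0: π = [0.4000, 0.2000, 0.4000], E[r] = 0.4000, γ^t·E[r] = 0.400000, running G = 0.400000
t=1: π = [0.3400, 0.3400, 0.3200], E[r] = 0.7000, γ^t·E[r] = 0.630000, running G = 1.030000
t=2: π = [0.3660, 0.3320, 0.3020], E[r] = 0.7280, γ^t·E[r] = 0.589680, running G = 1.619680
t=3: π = [0.3600, 0.3302, 0.3098], E[r] = 0.7106, γ^t·E[r] = 0.518027, running G = 2.137707
t=4: π = [0.3610, 0.3310, 0.3080], E[r] = 0.7150, γ^t·E[r] = 0.469098, running G = 2.606806
t=5: π = [0.3609, 0.3308, 0.3083], E[r] = 0.7142, γ^t·E[r] = 0.421721, running G = 3.028527
t=6: π = [0.3609, 0.3308, 0.3083], E[r] = 0.7143, γ^t·E[r] = 0.379605, running G = 3.408132
t=7: π = [0.3609, 0.3308, 0.3083], E[r] = 0.7143, γ^t·E[r] = 0.341641, running G = 3.749773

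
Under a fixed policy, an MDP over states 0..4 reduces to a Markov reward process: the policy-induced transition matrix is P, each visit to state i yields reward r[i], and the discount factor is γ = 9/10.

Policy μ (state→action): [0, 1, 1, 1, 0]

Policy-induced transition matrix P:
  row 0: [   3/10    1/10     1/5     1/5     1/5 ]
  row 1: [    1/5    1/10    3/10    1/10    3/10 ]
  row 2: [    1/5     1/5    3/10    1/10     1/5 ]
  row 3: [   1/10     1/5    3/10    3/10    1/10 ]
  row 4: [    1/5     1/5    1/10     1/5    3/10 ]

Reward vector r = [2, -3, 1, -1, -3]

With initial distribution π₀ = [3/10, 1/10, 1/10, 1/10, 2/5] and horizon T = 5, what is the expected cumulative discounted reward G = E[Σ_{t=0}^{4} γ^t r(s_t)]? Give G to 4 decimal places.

G = -3.1039

t=0: π = [0.3000, 0.1000, 0.1000, 0.1000, 0.4000], E[r] = -0.9000, γ^t·E[r] = -0.900000, running G = -0.900000
t=1: π = [0.2200, 0.1600, 0.1900, 0.1900, 0.2400], E[r] = -0.7600, γ^t·E[r] = -0.684000, running G = -1.584000
t=2: π = [0.2030, 0.1620, 0.2300, 0.1840, 0.2210], E[r] = -0.6970, γ^t·E[r] = -0.564570, running G = -2.148570
t=3: π = [0.2019, 0.1635, 0.2355, 0.1792, 0.2199], E[r] = -0.6901, γ^t·E[r] = -0.503083, running G = -2.651653
t=4: π = [0.2023, 0.1635, 0.2358, 0.1780, 0.2204], E[r] = -0.6893, γ^t·E[r] = -0.452243, running G = -3.103896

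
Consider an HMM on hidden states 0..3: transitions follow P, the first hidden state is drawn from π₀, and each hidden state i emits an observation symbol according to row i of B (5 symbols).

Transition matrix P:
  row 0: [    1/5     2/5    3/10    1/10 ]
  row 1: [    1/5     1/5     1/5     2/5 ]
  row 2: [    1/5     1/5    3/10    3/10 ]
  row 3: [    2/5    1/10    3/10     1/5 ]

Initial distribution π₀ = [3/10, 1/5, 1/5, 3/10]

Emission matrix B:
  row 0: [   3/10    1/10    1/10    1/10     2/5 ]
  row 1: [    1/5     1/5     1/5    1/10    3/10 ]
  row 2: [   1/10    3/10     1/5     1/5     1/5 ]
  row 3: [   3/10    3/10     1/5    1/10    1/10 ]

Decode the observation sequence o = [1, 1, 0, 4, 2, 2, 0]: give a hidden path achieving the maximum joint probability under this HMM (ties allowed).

path = [3, 2, 3, 0, 1, 3, 0]

t=0: δ = [3.000e-02, 4.000e-02, 6.000e-02, 9.000e-02]  (obs o_0=1)
t=1: δ = [3.600e-03, 2.400e-03, 8.100e-03, 5.400e-03]  ψ = [3, 0, 3, 2]  (obs o_1=1)
t=2: δ = [6.480e-04, 3.240e-04, 2.430e-04, 7.290e-04]  ψ = [3, 2, 2, 2]  (obs o_2=0)
t=3: δ = [1.166e-04, 7.776e-05, 4.374e-05, 1.458e-05]  ψ = [3, 0, 3, 3]  (obs o_3=4)
t=4: δ = [2.333e-06, 9.331e-06, 6.998e-06, 6.221e-06]  ψ = [0, 0, 0, 1]  (obs o_4=2)
t=5: δ = [2.488e-07, 3.732e-07, 4.199e-07, 7.465e-07]  ψ = [3, 1, 2, 1]  (obs o_5=2)
t=6: δ = [8.958e-08, 1.991e-08, 2.239e-08, 4.479e-08]  ψ = [3, 0, 3, 1]  (obs o_6=0)
backtrack: best end state = 0; path = [3, 2, 3, 0, 1, 3, 0]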